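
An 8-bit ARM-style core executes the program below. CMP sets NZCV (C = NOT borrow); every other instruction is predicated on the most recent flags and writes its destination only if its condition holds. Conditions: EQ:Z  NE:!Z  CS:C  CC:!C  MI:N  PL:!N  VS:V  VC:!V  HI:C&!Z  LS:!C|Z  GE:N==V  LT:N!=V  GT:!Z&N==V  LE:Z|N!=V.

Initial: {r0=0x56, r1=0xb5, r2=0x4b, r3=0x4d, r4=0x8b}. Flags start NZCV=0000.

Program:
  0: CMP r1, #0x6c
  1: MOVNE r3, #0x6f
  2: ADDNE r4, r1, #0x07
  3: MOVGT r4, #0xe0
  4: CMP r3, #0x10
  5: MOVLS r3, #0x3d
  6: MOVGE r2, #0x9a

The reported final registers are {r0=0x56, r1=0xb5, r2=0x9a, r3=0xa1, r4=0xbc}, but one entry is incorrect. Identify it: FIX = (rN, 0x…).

[0] flags=0011 → (cmp)
[1] flags=0011 NE?T → r3=0x6f
[2] flags=0011 NE?T → r4=0xbc
[3] flags=0011 GT?F → skip
[4] flags=0010 → (cmp)
[5] flags=0010 LS?F → skip
[6] flags=0010 GE?T → r2=0x9a

FIX = (r3, 0x6f)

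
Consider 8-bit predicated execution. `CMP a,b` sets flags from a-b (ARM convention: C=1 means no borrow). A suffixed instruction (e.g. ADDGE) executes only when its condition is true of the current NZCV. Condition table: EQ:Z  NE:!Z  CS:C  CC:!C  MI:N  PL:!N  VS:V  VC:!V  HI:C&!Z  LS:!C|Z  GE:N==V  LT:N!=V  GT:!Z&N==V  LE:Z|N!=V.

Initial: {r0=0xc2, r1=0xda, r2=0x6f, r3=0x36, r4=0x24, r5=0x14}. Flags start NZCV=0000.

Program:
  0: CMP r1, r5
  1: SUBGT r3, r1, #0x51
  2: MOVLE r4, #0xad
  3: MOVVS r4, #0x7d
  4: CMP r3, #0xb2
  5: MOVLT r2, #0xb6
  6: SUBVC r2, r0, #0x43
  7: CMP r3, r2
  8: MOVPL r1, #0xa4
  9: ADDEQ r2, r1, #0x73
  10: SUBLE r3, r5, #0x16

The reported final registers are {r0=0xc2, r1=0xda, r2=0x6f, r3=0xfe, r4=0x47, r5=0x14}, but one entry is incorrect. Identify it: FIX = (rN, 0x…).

[0] flags=1010 → (cmp)
[1] flags=1010 GT?F → skip
[2] flags=1010 LE?T → r4=0xad
[3] flags=1010 VS?F → skip
[4] flags=1001 → (cmp)
[5] flags=1001 LT?F → skip
[6] flags=1001 VC?F → skip
[7] flags=1000 → (cmp)
[8] flags=1000 PL?F → skip
[9] flags=1000 EQ?F → skip
[10] flags=1000 LE?T → r3=0xfe

FIX = (r4, 0xad)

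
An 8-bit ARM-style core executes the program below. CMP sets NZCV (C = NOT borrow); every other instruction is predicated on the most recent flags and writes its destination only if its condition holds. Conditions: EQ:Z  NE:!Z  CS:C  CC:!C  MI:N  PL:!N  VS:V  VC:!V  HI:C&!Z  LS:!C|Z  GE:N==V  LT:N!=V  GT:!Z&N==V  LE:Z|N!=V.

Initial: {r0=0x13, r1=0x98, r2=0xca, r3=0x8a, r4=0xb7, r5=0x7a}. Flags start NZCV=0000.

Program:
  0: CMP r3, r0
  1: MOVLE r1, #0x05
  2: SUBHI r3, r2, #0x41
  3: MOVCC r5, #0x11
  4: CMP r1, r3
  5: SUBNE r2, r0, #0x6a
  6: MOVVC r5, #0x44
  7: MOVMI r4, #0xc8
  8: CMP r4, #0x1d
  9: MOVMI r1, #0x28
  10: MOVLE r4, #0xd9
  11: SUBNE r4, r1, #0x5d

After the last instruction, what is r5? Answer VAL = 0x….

[0] flags=0011 → (cmp)
[1] flags=0011 LE?T → r1=0x05
[2] flags=0011 HI?T → r3=0x89
[3] flags=0011 CC?F → skip
[4] flags=0000 → (cmp)
[5] flags=0000 NE?T → r2=0xa9
[6] flags=0000 VC?T → r5=0x44
[7] flags=0000 MI?F → skip
[8] flags=1010 → (cmp)
[9] flags=1010 MI?T → r1=0x28
[10] flags=1010 LE?T → r4=0xd9
[11] flags=1010 NE?T → r4=0xcb

VAL = 0x44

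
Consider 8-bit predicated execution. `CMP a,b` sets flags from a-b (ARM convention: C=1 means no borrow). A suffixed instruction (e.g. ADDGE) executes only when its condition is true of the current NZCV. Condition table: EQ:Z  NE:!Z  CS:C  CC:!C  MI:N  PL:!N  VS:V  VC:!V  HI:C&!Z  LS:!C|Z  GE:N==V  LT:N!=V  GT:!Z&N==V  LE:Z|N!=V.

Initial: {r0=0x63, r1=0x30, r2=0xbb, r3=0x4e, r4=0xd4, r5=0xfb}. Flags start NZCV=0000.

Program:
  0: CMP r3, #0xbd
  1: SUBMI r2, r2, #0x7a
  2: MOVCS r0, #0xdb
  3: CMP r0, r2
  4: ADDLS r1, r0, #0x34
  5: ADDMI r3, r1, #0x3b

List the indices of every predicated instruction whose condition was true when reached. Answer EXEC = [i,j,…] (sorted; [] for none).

[0] flags=1001 → (cmp)
[1] flags=1001 MI?T → r2=0x41
[2] flags=1001 CS?F → skip
[3] flags=0010 → (cmp)
[4] flags=0010 LS?F → skip
[5] flags=0010 MI?F → skip

EXEC = [1]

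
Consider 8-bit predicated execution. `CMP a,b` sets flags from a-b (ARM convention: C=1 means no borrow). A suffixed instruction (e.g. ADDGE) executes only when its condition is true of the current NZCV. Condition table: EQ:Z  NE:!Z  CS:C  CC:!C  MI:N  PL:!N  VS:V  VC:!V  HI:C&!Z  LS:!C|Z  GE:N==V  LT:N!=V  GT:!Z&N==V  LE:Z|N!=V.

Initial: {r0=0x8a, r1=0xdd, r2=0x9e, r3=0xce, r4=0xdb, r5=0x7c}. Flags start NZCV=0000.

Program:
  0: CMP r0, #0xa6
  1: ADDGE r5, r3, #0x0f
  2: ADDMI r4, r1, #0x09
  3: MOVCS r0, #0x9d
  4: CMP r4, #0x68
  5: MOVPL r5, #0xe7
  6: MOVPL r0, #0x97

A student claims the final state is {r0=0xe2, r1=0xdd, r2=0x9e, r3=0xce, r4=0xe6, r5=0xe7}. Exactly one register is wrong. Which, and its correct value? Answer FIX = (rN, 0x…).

0: ✓ CMP  NZCV=1000
1: · ADDGE
2: ✓ ADDMI  r4←0xe6
3: · MOVCS
4: ✓ CMP  NZCV=0011
5: ✓ MOVPL  r5←0xe7
6: ✓ MOVPL  r0←0x97

FIX = (r0, 0x97)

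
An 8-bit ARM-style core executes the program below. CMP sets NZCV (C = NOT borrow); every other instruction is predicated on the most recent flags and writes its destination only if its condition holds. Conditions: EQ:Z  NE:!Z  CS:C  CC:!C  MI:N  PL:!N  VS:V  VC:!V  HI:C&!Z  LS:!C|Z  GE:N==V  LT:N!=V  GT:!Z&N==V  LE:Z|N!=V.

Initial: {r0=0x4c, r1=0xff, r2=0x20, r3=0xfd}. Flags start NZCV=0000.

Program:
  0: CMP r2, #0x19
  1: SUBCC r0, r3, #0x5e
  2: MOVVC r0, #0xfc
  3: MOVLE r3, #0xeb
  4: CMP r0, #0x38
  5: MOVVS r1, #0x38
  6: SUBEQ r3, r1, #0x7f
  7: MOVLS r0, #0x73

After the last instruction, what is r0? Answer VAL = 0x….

VAL = 0xfc

[0] flags=0010 → (cmp)
[1] flags=0010 CC?F → skip
[2] flags=0010 VC?T → r0=0xfc
[3] flags=0010 LE?F → skip
[4] flags=1010 → (cmp)
[5] flags=1010 VS?F → skip
[6] flags=1010 EQ?F → skip
[7] flags=1010 LS?F → skip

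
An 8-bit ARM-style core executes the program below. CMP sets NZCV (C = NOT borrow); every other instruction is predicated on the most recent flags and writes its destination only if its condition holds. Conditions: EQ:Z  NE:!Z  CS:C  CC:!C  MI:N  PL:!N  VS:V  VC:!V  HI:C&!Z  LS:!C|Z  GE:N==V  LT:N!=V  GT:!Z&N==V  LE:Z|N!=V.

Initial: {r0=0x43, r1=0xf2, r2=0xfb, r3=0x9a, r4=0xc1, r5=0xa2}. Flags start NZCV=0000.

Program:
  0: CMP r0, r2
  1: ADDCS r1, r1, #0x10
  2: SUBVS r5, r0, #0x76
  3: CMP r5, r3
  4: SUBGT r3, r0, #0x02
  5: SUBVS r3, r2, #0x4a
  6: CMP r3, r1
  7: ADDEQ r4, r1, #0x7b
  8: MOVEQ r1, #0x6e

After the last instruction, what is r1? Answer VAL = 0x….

0: ✓ CMP  NZCV=0000
1: · ADDCS
2: · SUBVS
3: ✓ CMP  NZCV=0010
4: ✓ SUBGT  r3←0x41
5: · SUBVS
6: ✓ CMP  NZCV=0000
7: · ADDEQ
8: · MOVEQ

VAL = 0xf2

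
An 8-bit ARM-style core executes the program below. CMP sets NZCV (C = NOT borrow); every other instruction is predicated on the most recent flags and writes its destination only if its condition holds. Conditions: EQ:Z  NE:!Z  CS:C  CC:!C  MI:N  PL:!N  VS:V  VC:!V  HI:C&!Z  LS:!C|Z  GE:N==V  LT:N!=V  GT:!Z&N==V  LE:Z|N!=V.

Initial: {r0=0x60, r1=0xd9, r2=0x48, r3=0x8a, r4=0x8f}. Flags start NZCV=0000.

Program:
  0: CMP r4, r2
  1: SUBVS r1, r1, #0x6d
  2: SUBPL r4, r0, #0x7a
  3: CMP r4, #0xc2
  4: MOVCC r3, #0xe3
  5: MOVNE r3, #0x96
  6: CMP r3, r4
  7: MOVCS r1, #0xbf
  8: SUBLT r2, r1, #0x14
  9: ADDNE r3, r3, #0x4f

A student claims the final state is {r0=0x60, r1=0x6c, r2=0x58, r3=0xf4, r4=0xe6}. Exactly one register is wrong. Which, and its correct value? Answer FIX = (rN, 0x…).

0: ✓ CMP  NZCV=0011
1: ✓ SUBVS  r1←0x6c
2: ✓ SUBPL  r4←0xe6
3: ✓ CMP  NZCV=0010
4: · MOVCC
5: ✓ MOVNE  r3←0x96
6: ✓ CMP  NZCV=1000
7: · MOVCS
8: ✓ SUBLT  r2←0x58
9: ✓ ADDNE  r3←0xe5

FIX = (r3, 0xe5)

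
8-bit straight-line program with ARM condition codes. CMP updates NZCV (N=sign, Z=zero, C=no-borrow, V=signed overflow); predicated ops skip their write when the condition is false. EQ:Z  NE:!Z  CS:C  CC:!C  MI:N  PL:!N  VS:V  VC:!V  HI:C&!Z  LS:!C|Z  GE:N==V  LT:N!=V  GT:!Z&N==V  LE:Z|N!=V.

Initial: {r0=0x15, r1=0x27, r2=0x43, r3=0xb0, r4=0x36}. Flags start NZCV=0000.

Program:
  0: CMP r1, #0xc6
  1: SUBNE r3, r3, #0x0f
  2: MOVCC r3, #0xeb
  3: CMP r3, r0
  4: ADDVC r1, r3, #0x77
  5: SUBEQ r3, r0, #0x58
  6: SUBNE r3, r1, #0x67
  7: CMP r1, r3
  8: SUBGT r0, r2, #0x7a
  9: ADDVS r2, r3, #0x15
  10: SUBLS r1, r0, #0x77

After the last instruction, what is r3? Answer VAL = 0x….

[0] flags=0000 → (cmp)
[1] flags=0000 NE?T → r3=0xa1
[2] flags=0000 CC?T → r3=0xeb
[3] flags=1010 → (cmp)
[4] flags=1010 VC?T → r1=0x62
[5] flags=1010 EQ?F → skip
[6] flags=1010 NE?T → r3=0xfb
[7] flags=0000 → (cmp)
[8] flags=0000 GT?T → r0=0xc9
[9] flags=0000 VS?F → skip
[10] flags=0000 LS?T → r1=0x52

VAL = 0xfb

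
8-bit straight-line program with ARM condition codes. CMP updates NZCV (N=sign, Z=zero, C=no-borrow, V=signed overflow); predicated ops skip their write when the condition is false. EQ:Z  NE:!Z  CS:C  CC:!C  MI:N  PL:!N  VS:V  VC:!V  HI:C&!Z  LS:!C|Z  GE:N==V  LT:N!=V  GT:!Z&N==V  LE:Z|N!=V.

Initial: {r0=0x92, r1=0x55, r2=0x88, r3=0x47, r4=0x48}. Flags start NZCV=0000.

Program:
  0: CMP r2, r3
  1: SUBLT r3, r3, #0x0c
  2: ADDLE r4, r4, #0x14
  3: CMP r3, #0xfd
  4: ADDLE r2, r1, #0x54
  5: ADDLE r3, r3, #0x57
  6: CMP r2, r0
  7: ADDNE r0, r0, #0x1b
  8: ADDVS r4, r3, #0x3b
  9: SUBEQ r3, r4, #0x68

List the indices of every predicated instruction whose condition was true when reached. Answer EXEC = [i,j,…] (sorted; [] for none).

[0] flags=0011 → (cmp)
[1] flags=0011 LT?T → r3=0x3b
[2] flags=0011 LE?T → r4=0x5c
[3] flags=0000 → (cmp)
[4] flags=0000 LE?F → skip
[5] flags=0000 LE?F → skip
[6] flags=1000 → (cmp)
[7] flags=1000 NE?T → r0=0xad
[8] flags=1000 VS?F → skip
[9] flags=1000 EQ?F → skip

EXEC = [1,2,7]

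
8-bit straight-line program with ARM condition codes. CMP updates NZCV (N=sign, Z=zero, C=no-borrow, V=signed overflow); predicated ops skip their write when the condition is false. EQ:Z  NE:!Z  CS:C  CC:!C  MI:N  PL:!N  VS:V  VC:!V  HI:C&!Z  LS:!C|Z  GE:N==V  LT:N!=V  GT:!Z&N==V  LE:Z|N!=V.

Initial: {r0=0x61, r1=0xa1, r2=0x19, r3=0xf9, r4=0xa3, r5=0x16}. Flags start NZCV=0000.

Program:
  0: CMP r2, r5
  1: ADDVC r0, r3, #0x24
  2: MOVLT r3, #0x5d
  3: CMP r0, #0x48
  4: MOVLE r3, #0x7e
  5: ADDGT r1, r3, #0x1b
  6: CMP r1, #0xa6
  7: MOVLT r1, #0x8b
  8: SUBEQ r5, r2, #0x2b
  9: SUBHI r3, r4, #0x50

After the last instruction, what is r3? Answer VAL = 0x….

VAL = 0x7e

0: ✓ CMP  NZCV=0010
1: ✓ ADDVC  r0←0x1d
2: · MOVLT
3: ✓ CMP  NZCV=1000
4: ✓ MOVLE  r3←0x7e
5: · ADDGT
6: ✓ CMP  NZCV=1000
7: ✓ MOVLT  r1←0x8b
8: · SUBEQ
9: · SUBHI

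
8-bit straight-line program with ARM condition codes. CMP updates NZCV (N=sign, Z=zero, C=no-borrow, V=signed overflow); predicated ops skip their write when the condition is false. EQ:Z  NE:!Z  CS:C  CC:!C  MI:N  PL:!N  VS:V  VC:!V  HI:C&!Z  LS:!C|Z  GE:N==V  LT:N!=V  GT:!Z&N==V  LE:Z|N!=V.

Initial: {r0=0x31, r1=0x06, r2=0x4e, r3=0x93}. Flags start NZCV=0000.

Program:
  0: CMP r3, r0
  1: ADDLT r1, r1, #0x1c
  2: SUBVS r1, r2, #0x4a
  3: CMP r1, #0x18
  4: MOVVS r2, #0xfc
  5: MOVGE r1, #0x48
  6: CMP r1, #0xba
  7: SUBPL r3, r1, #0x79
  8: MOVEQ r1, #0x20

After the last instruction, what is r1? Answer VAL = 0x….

[0] flags=0011 → (cmp)
[1] flags=0011 LT?T → r1=0x22
[2] flags=0011 VS?T → r1=0x04
[3] flags=1000 → (cmp)
[4] flags=1000 VS?F → skip
[5] flags=1000 GE?F → skip
[6] flags=0000 → (cmp)
[7] flags=0000 PL?T → r3=0x8b
[8] flags=0000 EQ?F → skip

VAL = 0x04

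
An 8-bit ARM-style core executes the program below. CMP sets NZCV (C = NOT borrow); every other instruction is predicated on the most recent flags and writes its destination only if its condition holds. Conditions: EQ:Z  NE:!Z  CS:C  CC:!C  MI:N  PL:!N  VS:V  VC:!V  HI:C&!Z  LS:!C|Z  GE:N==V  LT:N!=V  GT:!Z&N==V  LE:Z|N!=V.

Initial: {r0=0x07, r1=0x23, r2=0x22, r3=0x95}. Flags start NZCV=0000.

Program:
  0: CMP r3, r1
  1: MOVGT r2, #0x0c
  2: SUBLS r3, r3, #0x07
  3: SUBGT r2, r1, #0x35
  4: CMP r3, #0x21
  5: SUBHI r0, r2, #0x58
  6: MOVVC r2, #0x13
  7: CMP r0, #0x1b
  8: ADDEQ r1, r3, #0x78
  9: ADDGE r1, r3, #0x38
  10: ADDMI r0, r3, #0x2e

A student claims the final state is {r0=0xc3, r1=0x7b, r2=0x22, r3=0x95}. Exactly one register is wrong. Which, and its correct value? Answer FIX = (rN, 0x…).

FIX = (r1, 0x23)

[0] flags=0011 → (cmp)
[1] flags=0011 GT?F → skip
[2] flags=0011 LS?F → skip
[3] flags=0011 GT?F → skip
[4] flags=0011 → (cmp)
[5] flags=0011 HI?T → r0=0xca
[6] flags=0011 VC?F → skip
[7] flags=1010 → (cmp)
[8] flags=1010 EQ?F → skip
[9] flags=1010 GE?F → skip
[10] flags=1010 MI?T → r0=0xc3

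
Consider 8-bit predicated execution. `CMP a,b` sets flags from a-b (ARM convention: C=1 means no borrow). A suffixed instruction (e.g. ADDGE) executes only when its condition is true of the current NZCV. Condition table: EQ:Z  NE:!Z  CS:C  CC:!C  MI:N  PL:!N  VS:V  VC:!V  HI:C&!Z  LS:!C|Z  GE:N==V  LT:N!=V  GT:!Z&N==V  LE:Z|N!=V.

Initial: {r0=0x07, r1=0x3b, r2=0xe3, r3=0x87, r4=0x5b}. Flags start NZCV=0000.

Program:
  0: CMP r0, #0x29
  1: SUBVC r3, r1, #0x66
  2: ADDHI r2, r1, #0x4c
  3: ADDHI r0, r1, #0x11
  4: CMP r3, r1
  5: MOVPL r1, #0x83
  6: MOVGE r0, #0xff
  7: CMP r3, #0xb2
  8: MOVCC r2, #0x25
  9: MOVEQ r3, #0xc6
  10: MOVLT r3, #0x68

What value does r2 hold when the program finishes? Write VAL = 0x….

VAL = 0xe3

0: ✓ CMP  NZCV=1000
1: ✓ SUBVC  r3←0xd5
2: · ADDHI
3: · ADDHI
4: ✓ CMP  NZCV=1010
5: · MOVPL
6: · MOVGE
7: ✓ CMP  NZCV=0010
8: · MOVCC
9: · MOVEQ
10: · MOVLT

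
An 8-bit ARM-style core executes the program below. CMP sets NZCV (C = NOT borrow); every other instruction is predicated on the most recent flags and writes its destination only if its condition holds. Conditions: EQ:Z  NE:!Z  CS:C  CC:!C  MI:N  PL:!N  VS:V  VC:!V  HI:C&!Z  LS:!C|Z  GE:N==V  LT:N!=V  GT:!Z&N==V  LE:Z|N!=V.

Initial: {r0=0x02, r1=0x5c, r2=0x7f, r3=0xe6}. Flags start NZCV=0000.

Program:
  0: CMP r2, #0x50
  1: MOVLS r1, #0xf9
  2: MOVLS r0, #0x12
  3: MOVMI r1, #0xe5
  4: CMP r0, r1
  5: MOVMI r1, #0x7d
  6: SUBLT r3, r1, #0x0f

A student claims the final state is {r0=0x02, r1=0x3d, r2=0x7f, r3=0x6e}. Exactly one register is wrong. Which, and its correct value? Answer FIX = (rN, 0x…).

[0] flags=0010 → (cmp)
[1] flags=0010 LS?F → skip
[2] flags=0010 LS?F → skip
[3] flags=0010 MI?F → skip
[4] flags=1000 → (cmp)
[5] flags=1000 MI?T → r1=0x7d
[6] flags=1000 LT?T → r3=0x6e

FIX = (r1, 0x7d)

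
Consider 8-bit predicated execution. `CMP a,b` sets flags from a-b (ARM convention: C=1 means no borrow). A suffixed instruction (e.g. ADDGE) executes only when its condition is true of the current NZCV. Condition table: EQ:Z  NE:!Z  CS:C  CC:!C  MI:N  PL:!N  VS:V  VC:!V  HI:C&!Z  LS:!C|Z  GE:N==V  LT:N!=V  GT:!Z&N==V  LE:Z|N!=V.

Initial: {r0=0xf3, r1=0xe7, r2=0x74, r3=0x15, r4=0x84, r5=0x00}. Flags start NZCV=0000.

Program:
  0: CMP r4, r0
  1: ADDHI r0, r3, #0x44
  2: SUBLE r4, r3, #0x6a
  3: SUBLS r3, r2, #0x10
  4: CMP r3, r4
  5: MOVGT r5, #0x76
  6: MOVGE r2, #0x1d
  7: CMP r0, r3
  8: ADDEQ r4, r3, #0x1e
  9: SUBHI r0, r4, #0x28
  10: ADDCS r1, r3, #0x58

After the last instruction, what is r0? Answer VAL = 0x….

[0] flags=1000 → (cmp)
[1] flags=1000 HI?F → skip
[2] flags=1000 LE?T → r4=0xab
[3] flags=1000 LS?T → r3=0x64
[4] flags=1001 → (cmp)
[5] flags=1001 GT?T → r5=0x76
[6] flags=1001 GE?T → r2=0x1d
[7] flags=1010 → (cmp)
[8] flags=1010 EQ?F → skip
[9] flags=1010 HI?T → r0=0x83
[10] flags=1010 CS?T → r1=0xbc

VAL = 0x83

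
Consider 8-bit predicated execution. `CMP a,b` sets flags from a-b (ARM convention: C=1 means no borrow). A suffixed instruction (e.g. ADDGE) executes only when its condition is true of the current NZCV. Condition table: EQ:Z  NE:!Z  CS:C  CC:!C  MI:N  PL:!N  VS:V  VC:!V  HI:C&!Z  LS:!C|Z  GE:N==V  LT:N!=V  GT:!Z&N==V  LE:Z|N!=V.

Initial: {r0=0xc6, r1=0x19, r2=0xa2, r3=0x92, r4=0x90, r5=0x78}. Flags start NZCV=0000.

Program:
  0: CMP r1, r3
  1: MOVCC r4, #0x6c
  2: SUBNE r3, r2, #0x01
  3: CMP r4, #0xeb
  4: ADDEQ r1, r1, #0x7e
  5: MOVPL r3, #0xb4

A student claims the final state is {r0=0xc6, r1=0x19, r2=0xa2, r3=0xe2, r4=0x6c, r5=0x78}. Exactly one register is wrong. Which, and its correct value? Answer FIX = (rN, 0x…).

FIX = (r3, 0xa1)

0: ✓ CMP  NZCV=1001
1: ✓ MOVCC  r4←0x6c
2: ✓ SUBNE  r3←0xa1
3: ✓ CMP  NZCV=1001
4: · ADDEQ
5: · MOVPL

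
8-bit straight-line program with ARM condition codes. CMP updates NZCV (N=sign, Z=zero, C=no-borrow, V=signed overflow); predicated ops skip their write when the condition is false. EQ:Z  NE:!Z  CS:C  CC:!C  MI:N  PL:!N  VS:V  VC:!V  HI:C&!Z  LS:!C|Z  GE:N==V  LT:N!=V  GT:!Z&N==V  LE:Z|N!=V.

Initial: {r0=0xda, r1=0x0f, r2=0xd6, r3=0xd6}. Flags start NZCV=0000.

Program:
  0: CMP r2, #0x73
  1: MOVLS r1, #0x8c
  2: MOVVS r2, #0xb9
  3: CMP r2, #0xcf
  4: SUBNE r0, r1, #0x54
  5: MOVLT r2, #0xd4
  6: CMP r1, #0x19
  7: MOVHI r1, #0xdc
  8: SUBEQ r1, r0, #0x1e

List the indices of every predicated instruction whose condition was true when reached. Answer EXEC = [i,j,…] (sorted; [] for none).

EXEC = [2,4,5]

[0] flags=0011 → (cmp)
[1] flags=0011 LS?F → skip
[2] flags=0011 VS?T → r2=0xb9
[3] flags=1000 → (cmp)
[4] flags=1000 NE?T → r0=0xbb
[5] flags=1000 LT?T → r2=0xd4
[6] flags=1000 → (cmp)
[7] flags=1000 HI?F → skip
[8] flags=1000 EQ?F → skip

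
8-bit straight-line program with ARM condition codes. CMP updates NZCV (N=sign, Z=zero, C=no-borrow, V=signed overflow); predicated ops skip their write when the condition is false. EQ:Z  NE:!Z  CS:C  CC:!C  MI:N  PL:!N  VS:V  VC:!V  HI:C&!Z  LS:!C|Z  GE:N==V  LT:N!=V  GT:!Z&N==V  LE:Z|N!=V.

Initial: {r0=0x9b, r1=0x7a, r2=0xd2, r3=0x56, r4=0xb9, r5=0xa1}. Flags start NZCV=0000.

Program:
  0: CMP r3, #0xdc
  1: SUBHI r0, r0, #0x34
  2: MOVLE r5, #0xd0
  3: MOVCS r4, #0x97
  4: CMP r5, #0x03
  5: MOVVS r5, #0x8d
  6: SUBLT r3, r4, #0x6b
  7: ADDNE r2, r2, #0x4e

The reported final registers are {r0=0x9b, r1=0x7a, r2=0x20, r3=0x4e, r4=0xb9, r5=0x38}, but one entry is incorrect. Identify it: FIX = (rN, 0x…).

0: ✓ CMP  NZCV=0000
1: · SUBHI
2: · MOVLE
3: · MOVCS
4: ✓ CMP  NZCV=1010
5: · MOVVS
6: ✓ SUBLT  r3←0x4e
7: ✓ ADDNE  r2←0x20

FIX = (r5, 0xa1)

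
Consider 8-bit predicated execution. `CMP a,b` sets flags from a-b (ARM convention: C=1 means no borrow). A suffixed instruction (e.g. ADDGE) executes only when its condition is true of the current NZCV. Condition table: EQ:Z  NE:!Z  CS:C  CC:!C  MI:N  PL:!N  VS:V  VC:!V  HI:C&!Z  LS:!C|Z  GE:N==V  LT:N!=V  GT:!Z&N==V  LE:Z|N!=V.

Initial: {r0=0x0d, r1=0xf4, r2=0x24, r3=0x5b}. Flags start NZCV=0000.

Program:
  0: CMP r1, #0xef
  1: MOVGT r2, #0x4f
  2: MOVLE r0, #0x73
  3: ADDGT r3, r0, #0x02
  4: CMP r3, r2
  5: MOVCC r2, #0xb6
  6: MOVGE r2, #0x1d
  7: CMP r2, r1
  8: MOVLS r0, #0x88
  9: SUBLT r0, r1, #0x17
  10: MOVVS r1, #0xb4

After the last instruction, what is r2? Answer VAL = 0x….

VAL = 0xb6

0: ✓ CMP  NZCV=0010
1: ✓ MOVGT  r2←0x4f
2: · MOVLE
3: ✓ ADDGT  r3←0x0f
4: ✓ CMP  NZCV=1000
5: ✓ MOVCC  r2←0xb6
6: · MOVGE
7: ✓ CMP  NZCV=1000
8: ✓ MOVLS  r0←0x88
9: ✓ SUBLT  r0←0xdd
10: · MOVVS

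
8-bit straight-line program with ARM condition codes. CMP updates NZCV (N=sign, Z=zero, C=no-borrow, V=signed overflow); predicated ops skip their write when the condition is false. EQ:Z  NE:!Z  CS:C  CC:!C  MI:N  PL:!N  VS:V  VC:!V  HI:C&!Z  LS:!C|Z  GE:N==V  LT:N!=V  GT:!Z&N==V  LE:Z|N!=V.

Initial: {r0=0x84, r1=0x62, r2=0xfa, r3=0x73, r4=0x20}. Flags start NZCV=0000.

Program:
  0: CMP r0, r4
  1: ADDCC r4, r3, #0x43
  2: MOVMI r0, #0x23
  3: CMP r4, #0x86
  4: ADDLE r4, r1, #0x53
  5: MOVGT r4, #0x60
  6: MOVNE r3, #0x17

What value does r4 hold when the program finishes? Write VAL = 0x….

VAL = 0x60

0: ✓ CMP  NZCV=0011
1: · ADDCC
2: · MOVMI
3: ✓ CMP  NZCV=1001
4: · ADDLE
5: ✓ MOVGT  r4←0x60
6: ✓ MOVNE  r3←0x17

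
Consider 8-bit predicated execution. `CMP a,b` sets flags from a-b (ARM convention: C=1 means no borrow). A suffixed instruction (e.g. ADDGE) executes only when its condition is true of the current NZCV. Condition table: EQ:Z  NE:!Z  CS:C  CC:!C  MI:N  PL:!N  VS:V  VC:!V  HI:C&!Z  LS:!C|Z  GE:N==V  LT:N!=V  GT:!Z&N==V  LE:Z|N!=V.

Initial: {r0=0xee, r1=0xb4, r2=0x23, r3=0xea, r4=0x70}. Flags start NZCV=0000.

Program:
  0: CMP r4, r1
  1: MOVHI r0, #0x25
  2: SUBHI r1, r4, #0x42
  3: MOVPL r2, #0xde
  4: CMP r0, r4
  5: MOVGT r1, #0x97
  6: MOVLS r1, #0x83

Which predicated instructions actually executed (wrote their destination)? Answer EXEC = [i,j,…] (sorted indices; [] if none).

0: ✓ CMP  NZCV=1001
1: · MOVHI
2: · SUBHI
3: · MOVPL
4: ✓ CMP  NZCV=0011
5: · MOVGT
6: · MOVLS

EXEC = []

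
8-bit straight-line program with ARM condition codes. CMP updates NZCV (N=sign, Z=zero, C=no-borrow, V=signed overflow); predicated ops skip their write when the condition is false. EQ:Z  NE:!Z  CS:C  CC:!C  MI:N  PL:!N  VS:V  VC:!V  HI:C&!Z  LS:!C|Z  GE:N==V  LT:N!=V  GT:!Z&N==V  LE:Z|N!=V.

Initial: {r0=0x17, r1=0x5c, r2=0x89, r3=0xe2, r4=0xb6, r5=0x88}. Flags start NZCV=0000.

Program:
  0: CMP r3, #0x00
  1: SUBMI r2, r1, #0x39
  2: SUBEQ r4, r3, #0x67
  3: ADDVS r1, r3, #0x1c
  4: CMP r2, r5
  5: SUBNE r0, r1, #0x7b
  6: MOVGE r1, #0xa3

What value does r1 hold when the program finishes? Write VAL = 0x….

0: ✓ CMP  NZCV=1010
1: ✓ SUBMI  r2←0x23
2: · SUBEQ
3: · ADDVS
4: ✓ CMP  NZCV=1001
5: ✓ SUBNE  r0←0xe1
6: ✓ MOVGE  r1←0xa3

VAL = 0xa3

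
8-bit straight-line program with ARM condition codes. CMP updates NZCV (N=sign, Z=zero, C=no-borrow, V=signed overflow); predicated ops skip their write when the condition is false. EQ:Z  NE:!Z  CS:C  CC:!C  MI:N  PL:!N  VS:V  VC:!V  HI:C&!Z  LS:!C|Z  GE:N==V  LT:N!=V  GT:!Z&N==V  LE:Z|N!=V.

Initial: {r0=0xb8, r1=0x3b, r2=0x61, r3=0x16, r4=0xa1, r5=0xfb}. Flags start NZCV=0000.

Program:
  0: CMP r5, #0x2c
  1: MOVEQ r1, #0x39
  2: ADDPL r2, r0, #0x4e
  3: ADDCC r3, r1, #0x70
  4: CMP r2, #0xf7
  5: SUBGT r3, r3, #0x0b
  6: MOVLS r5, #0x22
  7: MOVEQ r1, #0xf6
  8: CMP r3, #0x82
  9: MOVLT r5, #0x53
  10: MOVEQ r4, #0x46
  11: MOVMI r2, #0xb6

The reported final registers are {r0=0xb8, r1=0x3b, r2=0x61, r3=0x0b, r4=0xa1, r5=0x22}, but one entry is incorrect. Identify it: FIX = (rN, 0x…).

FIX = (r2, 0xb6)

0: ✓ CMP  NZCV=1010
1: · MOVEQ
2: · ADDPL
3: · ADDCC
4: ✓ CMP  NZCV=0000
5: ✓ SUBGT  r3←0x0b
6: ✓ MOVLS  r5←0x22
7: · MOVEQ
8: ✓ CMP  NZCV=1001
9: · MOVLT
10: · MOVEQ
11: ✓ MOVMI  r2←0xb6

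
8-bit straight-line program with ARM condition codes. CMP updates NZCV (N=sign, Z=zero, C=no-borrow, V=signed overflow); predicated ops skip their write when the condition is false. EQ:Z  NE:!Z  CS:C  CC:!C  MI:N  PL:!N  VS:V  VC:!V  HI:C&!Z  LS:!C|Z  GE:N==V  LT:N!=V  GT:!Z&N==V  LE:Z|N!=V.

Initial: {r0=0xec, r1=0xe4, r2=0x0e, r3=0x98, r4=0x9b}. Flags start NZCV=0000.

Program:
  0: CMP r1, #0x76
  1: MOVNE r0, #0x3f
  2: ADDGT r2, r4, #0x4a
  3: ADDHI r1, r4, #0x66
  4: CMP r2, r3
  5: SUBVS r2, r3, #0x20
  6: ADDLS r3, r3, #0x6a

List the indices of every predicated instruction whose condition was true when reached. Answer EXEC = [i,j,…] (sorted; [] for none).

0: ✓ CMP  NZCV=0011
1: ✓ MOVNE  r0←0x3f
2: · ADDGT
3: ✓ ADDHI  r1←0x01
4: ✓ CMP  NZCV=0000
5: · SUBVS
6: ✓ ADDLS  r3←0x02

EXEC = [1,3,6]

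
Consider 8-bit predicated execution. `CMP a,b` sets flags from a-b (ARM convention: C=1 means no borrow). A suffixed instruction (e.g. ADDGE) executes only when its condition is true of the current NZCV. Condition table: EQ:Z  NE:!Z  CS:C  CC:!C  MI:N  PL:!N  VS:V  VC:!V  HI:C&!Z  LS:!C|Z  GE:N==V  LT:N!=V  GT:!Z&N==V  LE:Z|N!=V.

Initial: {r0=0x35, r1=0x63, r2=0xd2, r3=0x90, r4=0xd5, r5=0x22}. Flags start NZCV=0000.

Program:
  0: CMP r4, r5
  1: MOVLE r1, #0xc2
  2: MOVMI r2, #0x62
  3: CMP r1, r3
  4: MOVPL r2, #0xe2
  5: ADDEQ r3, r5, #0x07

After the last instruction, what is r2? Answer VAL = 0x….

0: ✓ CMP  NZCV=1010
1: ✓ MOVLE  r1←0xc2
2: ✓ MOVMI  r2←0x62
3: ✓ CMP  NZCV=0010
4: ✓ MOVPL  r2←0xe2
5: · ADDEQ

VAL = 0xe2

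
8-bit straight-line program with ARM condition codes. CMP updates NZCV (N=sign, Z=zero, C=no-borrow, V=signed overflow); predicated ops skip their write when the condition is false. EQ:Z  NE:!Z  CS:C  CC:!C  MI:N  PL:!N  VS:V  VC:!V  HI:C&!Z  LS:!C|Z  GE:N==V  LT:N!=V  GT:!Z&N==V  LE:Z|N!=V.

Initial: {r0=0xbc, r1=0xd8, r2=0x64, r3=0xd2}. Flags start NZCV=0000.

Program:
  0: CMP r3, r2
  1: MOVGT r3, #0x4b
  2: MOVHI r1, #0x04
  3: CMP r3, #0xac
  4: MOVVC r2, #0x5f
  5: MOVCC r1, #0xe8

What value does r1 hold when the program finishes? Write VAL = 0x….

VAL = 0x04

0: ✓ CMP  NZCV=0011
1: · MOVGT
2: ✓ MOVHI  r1←0x04
3: ✓ CMP  NZCV=0010
4: ✓ MOVVC  r2←0x5f
5: · MOVCC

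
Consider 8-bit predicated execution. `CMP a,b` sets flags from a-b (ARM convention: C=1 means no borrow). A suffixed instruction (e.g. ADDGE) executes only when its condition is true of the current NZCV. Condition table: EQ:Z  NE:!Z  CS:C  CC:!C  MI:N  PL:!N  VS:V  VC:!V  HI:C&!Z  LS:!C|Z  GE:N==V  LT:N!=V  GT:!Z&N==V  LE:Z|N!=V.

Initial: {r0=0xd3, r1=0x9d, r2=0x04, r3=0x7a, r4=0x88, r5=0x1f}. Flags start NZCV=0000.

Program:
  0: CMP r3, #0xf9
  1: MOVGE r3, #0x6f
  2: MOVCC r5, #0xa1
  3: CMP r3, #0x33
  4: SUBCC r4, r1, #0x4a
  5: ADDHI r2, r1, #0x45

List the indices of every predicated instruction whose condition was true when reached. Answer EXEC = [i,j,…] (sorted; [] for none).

0: ✓ CMP  NZCV=1001
1: ✓ MOVGE  r3←0x6f
2: ✓ MOVCC  r5←0xa1
3: ✓ CMP  NZCV=0010
4: · SUBCC
5: ✓ ADDHI  r2←0xe2

EXEC = [1,2,5]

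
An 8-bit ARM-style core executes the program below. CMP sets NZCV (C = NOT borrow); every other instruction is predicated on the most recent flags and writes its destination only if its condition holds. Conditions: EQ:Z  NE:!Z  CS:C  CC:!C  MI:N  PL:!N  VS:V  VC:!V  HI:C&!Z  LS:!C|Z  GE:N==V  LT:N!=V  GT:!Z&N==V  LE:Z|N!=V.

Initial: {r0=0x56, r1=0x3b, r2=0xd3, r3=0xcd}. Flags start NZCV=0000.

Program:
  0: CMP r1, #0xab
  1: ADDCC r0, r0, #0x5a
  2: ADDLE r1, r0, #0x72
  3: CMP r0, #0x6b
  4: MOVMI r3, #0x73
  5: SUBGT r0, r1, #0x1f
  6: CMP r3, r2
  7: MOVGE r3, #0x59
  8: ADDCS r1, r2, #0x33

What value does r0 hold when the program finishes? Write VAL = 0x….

VAL = 0xb0

0: ✓ CMP  NZCV=1001
1: ✓ ADDCC  r0←0xb0
2: · ADDLE
3: ✓ CMP  NZCV=0011
4: · MOVMI
5: · SUBGT
6: ✓ CMP  NZCV=1000
7: · MOVGE
8: · ADDCS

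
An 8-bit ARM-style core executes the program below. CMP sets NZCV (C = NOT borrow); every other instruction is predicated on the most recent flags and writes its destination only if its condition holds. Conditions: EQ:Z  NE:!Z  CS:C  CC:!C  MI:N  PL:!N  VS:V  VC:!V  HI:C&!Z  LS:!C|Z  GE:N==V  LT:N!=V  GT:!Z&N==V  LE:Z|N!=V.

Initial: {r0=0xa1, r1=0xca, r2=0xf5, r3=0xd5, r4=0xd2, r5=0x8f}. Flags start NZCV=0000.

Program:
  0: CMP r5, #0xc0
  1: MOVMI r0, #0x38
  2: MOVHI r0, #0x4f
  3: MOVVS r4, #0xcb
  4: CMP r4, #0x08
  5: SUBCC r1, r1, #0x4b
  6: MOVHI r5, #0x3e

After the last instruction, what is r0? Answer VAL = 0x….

[0] flags=1000 → (cmp)
[1] flags=1000 MI?T → r0=0x38
[2] flags=1000 HI?F → skip
[3] flags=1000 VS?F → skip
[4] flags=1010 → (cmp)
[5] flags=1010 CC?F → skip
[6] flags=1010 HI?T → r5=0x3e

VAL = 0x38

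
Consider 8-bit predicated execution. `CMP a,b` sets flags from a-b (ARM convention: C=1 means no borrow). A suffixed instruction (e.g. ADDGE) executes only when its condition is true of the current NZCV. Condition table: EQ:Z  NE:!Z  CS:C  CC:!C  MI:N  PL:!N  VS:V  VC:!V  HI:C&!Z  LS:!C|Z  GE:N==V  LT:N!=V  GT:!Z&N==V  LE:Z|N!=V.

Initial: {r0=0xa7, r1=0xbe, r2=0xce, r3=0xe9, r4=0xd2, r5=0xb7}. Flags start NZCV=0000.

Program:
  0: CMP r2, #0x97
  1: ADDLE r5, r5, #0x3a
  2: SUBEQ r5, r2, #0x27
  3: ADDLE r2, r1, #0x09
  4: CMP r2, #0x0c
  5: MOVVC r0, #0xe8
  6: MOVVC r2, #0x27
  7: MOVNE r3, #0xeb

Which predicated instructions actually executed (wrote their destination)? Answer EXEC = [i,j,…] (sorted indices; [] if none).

EXEC = [5,6,7]

0: ✓ CMP  NZCV=0010
1: · ADDLE
2: · SUBEQ
3: · ADDLE
4: ✓ CMP  NZCV=1010
5: ✓ MOVVC  r0←0xe8
6: ✓ MOVVC  r2←0x27
7: ✓ MOVNE  r3←0xeb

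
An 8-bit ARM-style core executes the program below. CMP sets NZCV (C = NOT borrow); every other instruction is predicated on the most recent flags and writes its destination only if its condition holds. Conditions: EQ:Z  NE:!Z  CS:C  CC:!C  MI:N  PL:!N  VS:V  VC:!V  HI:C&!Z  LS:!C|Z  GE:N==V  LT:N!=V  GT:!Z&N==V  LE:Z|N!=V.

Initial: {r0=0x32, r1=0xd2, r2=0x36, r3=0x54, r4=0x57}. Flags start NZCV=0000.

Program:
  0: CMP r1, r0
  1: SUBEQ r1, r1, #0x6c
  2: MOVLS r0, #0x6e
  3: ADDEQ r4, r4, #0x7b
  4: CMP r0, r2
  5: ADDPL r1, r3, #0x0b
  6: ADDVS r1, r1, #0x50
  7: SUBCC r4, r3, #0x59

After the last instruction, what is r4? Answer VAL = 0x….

VAL = 0xfb

0: ✓ CMP  NZCV=1010
1: · SUBEQ
2: · MOVLS
3: · ADDEQ
4: ✓ CMP  NZCV=1000
5: · ADDPL
6: · ADDVS
7: ✓ SUBCC  r4←0xfb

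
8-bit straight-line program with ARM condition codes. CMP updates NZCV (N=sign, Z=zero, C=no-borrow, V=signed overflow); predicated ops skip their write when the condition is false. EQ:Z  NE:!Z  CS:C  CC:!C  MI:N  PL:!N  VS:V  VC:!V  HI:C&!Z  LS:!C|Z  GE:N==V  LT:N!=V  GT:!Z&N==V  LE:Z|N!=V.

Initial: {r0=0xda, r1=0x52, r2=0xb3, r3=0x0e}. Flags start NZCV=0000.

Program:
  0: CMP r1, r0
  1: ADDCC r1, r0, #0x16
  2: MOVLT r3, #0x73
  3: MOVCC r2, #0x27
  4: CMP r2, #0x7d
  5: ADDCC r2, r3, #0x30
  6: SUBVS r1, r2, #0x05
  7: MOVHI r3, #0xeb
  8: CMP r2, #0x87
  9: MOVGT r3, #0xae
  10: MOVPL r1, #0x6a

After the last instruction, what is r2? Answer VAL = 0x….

VAL = 0x3e

0: ✓ CMP  NZCV=0000
1: ✓ ADDCC  r1←0xf0
2: · MOVLT
3: ✓ MOVCC  r2←0x27
4: ✓ CMP  NZCV=1000
5: ✓ ADDCC  r2←0x3e
6: · SUBVS
7: · MOVHI
8: ✓ CMP  NZCV=1001
9: ✓ MOVGT  r3←0xae
10: · MOVPL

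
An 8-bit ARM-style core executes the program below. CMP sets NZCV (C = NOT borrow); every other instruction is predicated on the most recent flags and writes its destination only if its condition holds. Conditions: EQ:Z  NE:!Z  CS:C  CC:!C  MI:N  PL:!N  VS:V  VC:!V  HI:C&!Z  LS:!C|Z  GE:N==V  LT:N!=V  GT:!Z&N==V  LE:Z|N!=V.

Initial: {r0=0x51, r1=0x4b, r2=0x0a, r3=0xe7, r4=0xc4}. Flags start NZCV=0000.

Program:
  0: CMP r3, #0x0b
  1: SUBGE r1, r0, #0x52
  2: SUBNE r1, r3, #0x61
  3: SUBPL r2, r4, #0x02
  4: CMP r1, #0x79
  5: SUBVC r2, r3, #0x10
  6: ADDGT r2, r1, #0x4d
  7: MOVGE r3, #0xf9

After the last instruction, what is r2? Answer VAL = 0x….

VAL = 0x0a

0: ✓ CMP  NZCV=1010
1: · SUBGE
2: ✓ SUBNE  r1←0x86
3: · SUBPL
4: ✓ CMP  NZCV=0011
5: · SUBVC
6: · ADDGT
7: · MOVGE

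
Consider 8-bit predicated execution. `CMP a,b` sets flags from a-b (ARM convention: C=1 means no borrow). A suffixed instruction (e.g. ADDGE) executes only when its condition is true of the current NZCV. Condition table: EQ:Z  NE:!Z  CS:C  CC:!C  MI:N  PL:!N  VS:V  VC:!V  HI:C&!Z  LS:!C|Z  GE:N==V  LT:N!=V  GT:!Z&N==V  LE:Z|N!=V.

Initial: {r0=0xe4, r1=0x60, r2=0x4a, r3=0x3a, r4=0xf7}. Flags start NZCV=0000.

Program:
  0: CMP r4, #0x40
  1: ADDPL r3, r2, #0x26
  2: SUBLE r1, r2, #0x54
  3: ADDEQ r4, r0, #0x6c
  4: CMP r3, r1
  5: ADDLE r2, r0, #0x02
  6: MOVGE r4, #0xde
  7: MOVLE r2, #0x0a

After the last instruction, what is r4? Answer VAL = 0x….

VAL = 0xde

0: ✓ CMP  NZCV=1010
1: · ADDPL
2: ✓ SUBLE  r1←0xf6
3: · ADDEQ
4: ✓ CMP  NZCV=0000
5: · ADDLE
6: ✓ MOVGE  r4←0xde
7: · MOVLE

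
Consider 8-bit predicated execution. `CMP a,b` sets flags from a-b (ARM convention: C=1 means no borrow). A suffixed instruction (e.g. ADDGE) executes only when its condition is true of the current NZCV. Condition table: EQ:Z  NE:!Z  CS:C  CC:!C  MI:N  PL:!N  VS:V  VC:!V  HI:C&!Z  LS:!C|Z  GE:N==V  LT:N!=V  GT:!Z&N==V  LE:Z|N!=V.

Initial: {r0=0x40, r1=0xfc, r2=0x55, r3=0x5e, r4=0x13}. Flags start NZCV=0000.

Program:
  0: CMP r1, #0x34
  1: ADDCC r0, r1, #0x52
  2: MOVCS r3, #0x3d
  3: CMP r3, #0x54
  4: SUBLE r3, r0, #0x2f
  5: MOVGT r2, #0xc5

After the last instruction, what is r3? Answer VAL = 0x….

[0] flags=1010 → (cmp)
[1] flags=1010 CC?F → skip
[2] flags=1010 CS?T → r3=0x3d
[3] flags=1000 → (cmp)
[4] flags=1000 LE?T → r3=0x11
[5] flags=1000 GT?F → skip

VAL = 0x11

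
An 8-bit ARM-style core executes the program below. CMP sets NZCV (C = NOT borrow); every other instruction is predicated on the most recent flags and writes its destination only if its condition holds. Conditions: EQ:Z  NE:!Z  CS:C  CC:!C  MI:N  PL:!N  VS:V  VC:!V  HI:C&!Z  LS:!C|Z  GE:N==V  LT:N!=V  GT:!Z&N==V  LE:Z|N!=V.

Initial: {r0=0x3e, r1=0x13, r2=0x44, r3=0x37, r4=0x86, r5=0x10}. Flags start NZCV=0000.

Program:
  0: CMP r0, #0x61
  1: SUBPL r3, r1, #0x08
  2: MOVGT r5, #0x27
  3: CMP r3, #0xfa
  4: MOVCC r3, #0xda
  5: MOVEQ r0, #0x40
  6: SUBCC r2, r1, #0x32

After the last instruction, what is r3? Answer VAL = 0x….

VAL = 0xda

0: ✓ CMP  NZCV=1000
1: · SUBPL
2: · MOVGT
3: ✓ CMP  NZCV=0000
4: ✓ MOVCC  r3←0xda
5: · MOVEQ
6: ✓ SUBCC  r2←0xe1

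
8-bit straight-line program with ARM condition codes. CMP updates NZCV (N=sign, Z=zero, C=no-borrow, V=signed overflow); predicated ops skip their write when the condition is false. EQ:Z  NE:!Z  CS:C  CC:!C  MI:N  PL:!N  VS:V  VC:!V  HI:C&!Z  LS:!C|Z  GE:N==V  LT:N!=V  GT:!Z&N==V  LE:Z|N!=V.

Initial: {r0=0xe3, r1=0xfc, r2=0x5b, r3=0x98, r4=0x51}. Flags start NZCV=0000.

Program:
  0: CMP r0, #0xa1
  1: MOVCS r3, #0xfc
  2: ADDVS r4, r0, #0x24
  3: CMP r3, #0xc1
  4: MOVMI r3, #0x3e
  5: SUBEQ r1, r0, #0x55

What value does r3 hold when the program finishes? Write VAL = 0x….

VAL = 0xfc

[0] flags=0010 → (cmp)
[1] flags=0010 CS?T → r3=0xfc
[2] flags=0010 VS?F → skip
[3] flags=0010 → (cmp)
[4] flags=0010 MI?F → skip
[5] flags=0010 EQ?F → skip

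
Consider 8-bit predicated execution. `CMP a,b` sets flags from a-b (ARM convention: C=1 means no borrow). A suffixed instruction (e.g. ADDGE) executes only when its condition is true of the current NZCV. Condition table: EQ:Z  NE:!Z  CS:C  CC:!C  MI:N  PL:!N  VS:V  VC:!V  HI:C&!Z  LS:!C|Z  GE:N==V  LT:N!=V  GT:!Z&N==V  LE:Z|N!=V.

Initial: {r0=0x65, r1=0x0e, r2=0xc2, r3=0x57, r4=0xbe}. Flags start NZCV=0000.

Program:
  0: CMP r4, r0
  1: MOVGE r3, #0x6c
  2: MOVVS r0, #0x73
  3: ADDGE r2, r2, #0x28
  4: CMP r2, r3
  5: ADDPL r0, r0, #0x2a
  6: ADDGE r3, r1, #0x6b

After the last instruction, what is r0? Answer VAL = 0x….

[0] flags=0011 → (cmp)
[1] flags=0011 GE?F → skip
[2] flags=0011 VS?T → r0=0x73
[3] flags=0011 GE?F → skip
[4] flags=0011 → (cmp)
[5] flags=0011 PL?T → r0=0x9d
[6] flags=0011 GE?F → skip

VAL = 0x9d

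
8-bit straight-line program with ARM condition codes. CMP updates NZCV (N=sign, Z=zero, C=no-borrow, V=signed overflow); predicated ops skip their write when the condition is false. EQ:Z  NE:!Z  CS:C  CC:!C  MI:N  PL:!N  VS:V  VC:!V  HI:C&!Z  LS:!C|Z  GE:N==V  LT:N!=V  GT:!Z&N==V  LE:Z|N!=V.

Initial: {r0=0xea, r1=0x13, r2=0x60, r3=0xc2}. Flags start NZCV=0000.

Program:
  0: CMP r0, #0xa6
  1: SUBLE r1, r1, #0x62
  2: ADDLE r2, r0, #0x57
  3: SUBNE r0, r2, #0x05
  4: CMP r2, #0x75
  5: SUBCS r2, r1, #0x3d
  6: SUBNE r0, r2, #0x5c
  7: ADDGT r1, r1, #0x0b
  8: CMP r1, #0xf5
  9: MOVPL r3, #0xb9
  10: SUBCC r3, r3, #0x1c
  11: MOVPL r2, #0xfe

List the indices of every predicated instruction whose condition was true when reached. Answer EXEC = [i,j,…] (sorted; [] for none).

[0] flags=0010 → (cmp)
[1] flags=0010 LE?F → skip
[2] flags=0010 LE?F → skip
[3] flags=0010 NE?T → r0=0x5b
[4] flags=1000 → (cmp)
[5] flags=1000 CS?F → skip
[6] flags=1000 NE?T → r0=0x04
[7] flags=1000 GT?F → skip
[8] flags=0000 → (cmp)
[9] flags=0000 PL?T → r3=0xb9
[10] flags=0000 CC?T → r3=0x9d
[11] flags=0000 PL?T → r2=0xfe

EXEC = [3,6,9,10,11]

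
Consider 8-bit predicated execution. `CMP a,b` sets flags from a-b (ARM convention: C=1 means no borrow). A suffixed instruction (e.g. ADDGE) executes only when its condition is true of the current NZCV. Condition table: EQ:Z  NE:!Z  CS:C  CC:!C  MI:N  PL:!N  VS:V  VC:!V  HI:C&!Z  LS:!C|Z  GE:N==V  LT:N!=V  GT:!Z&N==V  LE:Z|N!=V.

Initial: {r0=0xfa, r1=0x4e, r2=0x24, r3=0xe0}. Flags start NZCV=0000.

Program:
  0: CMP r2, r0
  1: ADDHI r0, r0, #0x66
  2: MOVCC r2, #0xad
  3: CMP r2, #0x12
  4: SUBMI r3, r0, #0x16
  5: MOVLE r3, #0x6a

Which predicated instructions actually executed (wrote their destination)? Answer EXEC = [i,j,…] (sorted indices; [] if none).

EXEC = [2,4,5]

[0] flags=0000 → (cmp)
[1] flags=0000 HI?F → skip
[2] flags=0000 CC?T → r2=0xad
[3] flags=1010 → (cmp)
[4] flags=1010 MI?T → r3=0xe4
[5] flags=1010 LE?T → r3=0x6a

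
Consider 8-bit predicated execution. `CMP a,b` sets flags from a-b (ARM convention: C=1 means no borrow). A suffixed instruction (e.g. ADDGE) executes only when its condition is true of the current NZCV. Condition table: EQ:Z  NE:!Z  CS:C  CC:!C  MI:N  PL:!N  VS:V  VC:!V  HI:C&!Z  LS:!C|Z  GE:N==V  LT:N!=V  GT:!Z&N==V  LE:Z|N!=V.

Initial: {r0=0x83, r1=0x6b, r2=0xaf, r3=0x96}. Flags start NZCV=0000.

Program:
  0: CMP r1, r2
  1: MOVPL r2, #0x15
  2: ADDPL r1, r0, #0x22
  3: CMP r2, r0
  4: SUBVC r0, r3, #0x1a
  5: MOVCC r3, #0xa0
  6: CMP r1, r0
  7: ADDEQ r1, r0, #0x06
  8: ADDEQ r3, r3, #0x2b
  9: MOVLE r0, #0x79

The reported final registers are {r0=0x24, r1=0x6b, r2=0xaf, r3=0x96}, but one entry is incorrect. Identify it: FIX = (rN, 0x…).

0: ✓ CMP  NZCV=1001
1: · MOVPL
2: · ADDPL
3: ✓ CMP  NZCV=0010
4: ✓ SUBVC  r0←0x7c
5: · MOVCC
6: ✓ CMP  NZCV=1000
7: · ADDEQ
8: · ADDEQ
9: ✓ MOVLE  r0←0x79

FIX = (r0, 0x79)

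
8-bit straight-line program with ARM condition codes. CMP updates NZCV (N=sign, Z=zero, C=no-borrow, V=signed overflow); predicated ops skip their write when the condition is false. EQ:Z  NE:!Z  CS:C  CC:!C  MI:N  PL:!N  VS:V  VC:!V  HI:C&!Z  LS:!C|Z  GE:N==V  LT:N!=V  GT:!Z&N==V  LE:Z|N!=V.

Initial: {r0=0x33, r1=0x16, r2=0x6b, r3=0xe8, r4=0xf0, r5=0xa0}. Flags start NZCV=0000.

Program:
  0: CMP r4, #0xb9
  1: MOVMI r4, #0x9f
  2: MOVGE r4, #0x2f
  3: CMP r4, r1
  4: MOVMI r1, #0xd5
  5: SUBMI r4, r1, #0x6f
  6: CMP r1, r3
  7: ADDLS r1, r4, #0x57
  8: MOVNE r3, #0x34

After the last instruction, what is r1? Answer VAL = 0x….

VAL = 0x86

[0] flags=0010 → (cmp)
[1] flags=0010 MI?F → skip
[2] flags=0010 GE?T → r4=0x2f
[3] flags=0010 → (cmp)
[4] flags=0010 MI?F → skip
[5] flags=0010 MI?F → skip
[6] flags=0000 → (cmp)
[7] flags=0000 LS?T → r1=0x86
[8] flags=0000 NE?T → r3=0x34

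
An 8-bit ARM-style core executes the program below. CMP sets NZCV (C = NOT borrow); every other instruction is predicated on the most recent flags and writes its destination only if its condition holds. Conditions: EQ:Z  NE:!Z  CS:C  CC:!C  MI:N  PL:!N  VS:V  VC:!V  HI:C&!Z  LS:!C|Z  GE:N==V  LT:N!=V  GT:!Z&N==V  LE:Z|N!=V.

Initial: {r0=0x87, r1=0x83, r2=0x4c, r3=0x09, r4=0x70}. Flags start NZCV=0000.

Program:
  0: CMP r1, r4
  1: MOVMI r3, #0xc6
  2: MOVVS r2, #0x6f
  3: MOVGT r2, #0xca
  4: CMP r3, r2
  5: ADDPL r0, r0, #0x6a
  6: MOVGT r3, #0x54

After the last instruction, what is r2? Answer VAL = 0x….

[0] flags=0011 → (cmp)
[1] flags=0011 MI?F → skip
[2] flags=0011 VS?T → r2=0x6f
[3] flags=0011 GT?F → skip
[4] flags=1000 → (cmp)
[5] flags=1000 PL?F → skip
[6] flags=1000 GT?F → skip

VAL = 0x6f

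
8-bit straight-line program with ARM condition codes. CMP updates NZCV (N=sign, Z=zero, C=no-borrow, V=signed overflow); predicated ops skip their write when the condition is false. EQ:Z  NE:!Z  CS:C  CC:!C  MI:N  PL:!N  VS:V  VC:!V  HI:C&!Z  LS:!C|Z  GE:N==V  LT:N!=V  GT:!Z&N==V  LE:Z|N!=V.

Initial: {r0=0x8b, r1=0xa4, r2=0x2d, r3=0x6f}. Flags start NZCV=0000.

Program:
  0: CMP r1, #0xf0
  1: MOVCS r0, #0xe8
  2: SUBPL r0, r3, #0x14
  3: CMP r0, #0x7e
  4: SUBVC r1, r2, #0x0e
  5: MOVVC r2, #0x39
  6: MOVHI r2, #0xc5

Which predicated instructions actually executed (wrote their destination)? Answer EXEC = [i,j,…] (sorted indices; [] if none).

[0] flags=1000 → (cmp)
[1] flags=1000 CS?F → skip
[2] flags=1000 PL?F → skip
[3] flags=0011 → (cmp)
[4] flags=0011 VC?F → skip
[5] flags=0011 VC?F → skip
[6] flags=0011 HI?T → r2=0xc5

EXEC = [6]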